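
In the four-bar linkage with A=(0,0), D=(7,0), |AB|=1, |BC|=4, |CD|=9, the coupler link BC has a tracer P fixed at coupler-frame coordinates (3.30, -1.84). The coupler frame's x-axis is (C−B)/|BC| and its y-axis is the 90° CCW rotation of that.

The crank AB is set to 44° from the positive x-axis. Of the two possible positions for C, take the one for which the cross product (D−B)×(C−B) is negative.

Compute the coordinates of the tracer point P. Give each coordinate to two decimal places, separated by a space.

-2.71 -0.89

A=(0,0), D=(7.00,0)
B = A + 1.00·(cos44°, sin44°) = (0.7193, 0.6947)
|BD| = 6.3190
circle(B,4.00) ∩ circle(D,9.00): a=-1.9838, h=3.4734
  candidates: C₊=(-0.8706,4.3651) cross=21.948; C₋=(-1.6343,-2.5396) cross=-21.948
  mode - wants cross < 0 → take C=(-1.6343,-2.5396) (cross=-21.948)
ex = (C−B)/|BC| = (-0.5884,-0.8086); ey = (0.8086,-0.5884)
P = B + 3.30·ex + -1.84·ey = (-2.7101,-0.8910)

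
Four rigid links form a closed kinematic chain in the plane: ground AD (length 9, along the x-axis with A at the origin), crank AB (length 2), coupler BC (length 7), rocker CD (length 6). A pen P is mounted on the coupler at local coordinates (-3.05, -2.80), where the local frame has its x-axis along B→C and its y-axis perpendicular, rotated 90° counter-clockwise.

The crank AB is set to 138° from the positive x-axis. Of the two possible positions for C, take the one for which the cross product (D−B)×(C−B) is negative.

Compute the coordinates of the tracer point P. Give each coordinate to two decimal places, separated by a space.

-5.62 1.14

A=(0,0), D=(9.00,0)
B = A + 2.00·(cos138°, sin138°) = (-1.4863, 1.3383)
|BD| = 10.5713
circle(B,7.00) ∩ circle(D,6.00): a=5.9005, h=3.7661
  candidates: C₊=(4.8435,4.3271) cross=39.813; C₋=(3.8900,-3.1445) cross=-39.813
  mode - wants cross < 0 → take C=(3.8900,-3.1445) (cross=-39.813)
ex = (C−B)/|BC| = (0.7680,-0.6404); ey = (0.6404,0.7680)
P = B + -3.05·ex + -2.80·ey = (-5.6219,1.1410)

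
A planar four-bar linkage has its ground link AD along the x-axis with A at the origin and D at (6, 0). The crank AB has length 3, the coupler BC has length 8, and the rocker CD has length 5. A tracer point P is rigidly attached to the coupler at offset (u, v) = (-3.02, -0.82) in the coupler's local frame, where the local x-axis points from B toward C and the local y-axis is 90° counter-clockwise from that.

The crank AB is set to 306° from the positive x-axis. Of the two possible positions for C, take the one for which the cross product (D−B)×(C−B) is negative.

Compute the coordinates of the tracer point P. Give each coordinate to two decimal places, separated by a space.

-1.33 -2.89

A=(0,0), D=(6.00,0)
B = A + 3.00·(cos306°, sin306°) = (1.7634, -2.4271)
|BD| = 4.8826
circle(B,8.00) ∩ circle(D,5.00): a=6.4351, h=4.7529
  candidates: C₊=(4.9845,4.8958) cross=23.206; C₋=(9.7097,-3.3524) cross=-23.206
  mode - wants cross < 0 → take C=(9.7097,-3.3524) (cross=-23.206)
ex = (C−B)/|BC| = (0.9933,-0.1157); ey = (0.1157,0.9933)
P = B + -3.02·ex + -0.82·ey = (-1.3312,-2.8922)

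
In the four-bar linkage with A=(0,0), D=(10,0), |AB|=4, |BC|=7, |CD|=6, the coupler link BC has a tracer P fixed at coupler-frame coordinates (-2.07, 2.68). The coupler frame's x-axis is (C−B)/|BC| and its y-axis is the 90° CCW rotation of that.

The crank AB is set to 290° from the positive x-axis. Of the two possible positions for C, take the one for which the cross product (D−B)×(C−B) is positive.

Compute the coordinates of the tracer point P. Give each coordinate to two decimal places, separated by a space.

A=(0,0), D=(10.00,0)
B = A + 4.00·(cos290°, sin290°) = (1.3681, -3.7588)
|BD| = 9.4148
circle(B,7.00) ∩ circle(D,6.00): a=5.3978, h=4.4569
  candidates: C₊=(4.5377,2.4825) cross=41.961; C₋=(8.0964,-5.6900) cross=-41.961
  mode + wants cross > 0 → take C=(4.5377,2.4825) (cross=41.961)
ex = (C−B)/|BC| = (0.4528,0.8916); ey = (-0.8916,0.4528)
P = B + -2.07·ex + 2.68·ey = (-1.9587,-4.3909)

-1.96 -4.39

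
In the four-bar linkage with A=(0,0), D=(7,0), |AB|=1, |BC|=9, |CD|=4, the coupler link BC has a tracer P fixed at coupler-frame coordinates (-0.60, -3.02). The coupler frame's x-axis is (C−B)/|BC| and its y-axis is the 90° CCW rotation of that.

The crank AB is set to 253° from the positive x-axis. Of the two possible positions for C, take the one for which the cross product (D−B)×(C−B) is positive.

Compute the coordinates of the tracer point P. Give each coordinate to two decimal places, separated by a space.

A=(0,0), D=(7.00,0)
B = A + 1.00·(cos253°, sin253°) = (-0.2924, -0.9563)
|BD| = 7.3548
circle(B,9.00) ∩ circle(D,4.00): a=8.0963, h=3.9307
  candidates: C₊=(7.2241,3.9937) cross=28.909; C₋=(8.2463,-3.8009) cross=-28.909
  mode + wants cross > 0 → take C=(7.2241,3.9937) (cross=28.909)
ex = (C−B)/|BC| = (0.8352,0.5500); ey = (-0.5500,0.8352)
P = B + -0.60·ex + -3.02·ey = (0.8675,-3.8085)

0.87 -3.81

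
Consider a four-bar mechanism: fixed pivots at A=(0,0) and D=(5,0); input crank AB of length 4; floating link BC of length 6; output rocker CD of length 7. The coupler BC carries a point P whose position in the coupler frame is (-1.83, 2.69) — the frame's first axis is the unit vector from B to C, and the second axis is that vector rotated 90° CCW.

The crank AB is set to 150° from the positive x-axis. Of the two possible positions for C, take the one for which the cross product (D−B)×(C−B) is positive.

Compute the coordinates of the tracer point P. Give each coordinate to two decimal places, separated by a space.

A=(0,0), D=(5.00,0)
B = A + 4.00·(cos150°, sin150°) = (-3.4641, 2.0000)
|BD| = 8.6972
circle(B,6.00) ∩ circle(D,7.00): a=3.6012, h=4.7991
  candidates: C₊=(1.1442,5.8423) cross=41.738; C₋=(-1.0630,-3.4986) cross=-41.738
  mode + wants cross > 0 → take C=(1.1442,5.8423) (cross=41.738)
ex = (C−B)/|BC| = (0.7681,0.6404); ey = (-0.6404,0.7681)
P = B + -1.83·ex + 2.69·ey = (-6.5923,2.8941)

-6.59 2.89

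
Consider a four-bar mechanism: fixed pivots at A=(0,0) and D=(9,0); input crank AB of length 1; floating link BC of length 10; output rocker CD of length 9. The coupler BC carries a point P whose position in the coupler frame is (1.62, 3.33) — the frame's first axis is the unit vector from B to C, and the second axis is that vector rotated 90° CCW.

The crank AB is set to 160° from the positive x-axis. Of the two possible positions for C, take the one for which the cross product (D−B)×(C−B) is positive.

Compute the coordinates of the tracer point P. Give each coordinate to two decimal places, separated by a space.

-2.55 3.68

A=(0,0), D=(9.00,0)
B = A + 1.00·(cos160°, sin160°) = (-0.9397, 0.3420)
|BD| = 9.9456
circle(B,10.00) ∩ circle(D,9.00): a=5.9280, h=8.0535
  candidates: C₊=(5.2617,8.1869) cross=80.097; C₋=(4.7078,-7.9106) cross=-80.097
  mode + wants cross > 0 → take C=(5.2617,8.1869) (cross=80.097)
ex = (C−B)/|BC| = (0.6201,0.7845); ey = (-0.7845,0.6201)
P = B + 1.62·ex + 3.33·ey = (-2.5474,3.6780)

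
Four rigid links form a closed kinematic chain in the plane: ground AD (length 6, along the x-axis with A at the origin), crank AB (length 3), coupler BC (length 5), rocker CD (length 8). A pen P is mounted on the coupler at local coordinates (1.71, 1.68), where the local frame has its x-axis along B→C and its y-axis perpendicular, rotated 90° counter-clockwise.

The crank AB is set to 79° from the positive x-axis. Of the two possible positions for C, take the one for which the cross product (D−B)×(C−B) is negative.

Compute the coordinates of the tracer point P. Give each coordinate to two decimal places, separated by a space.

1.20 0.63

A=(0,0), D=(6.00,0)
B = A + 3.00·(cos79°, sin79°) = (0.5724, 2.9449)
|BD| = 6.1750
circle(B,5.00) ∩ circle(D,8.00): a=-0.0704, h=4.9995
  candidates: C₊=(2.8948,7.3728) cross=30.872; C₋=(-1.8737,-1.4159) cross=-30.872
  mode - wants cross < 0 → take C=(-1.8737,-1.4159) (cross=-30.872)
ex = (C−B)/|BC| = (-0.4892,-0.8722); ey = (0.8722,-0.4892)
P = B + 1.71·ex + 1.68·ey = (1.2011,0.6316)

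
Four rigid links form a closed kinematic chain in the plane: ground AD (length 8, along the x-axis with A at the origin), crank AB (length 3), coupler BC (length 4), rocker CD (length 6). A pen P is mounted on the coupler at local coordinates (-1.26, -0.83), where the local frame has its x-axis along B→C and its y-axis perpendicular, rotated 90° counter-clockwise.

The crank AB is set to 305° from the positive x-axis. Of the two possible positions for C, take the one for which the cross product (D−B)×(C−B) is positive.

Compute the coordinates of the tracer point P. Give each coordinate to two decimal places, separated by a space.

A=(0,0), D=(8.00,0)
B = A + 3.00·(cos305°, sin305°) = (1.7207, -2.4575)
|BD| = 6.7430
circle(B,4.00) ∩ circle(D,6.00): a=1.8885, h=3.5261
  candidates: C₊=(2.1943,1.5144) cross=23.777; C₋=(4.7644,-5.0528) cross=-23.777
  mode + wants cross > 0 → take C=(2.1943,1.5144) (cross=23.777)
ex = (C−B)/|BC| = (0.1184,0.9930); ey = (-0.9930,0.1184)
P = B + -1.26·ex + -0.83·ey = (2.3957,-3.8069)

2.40 -3.81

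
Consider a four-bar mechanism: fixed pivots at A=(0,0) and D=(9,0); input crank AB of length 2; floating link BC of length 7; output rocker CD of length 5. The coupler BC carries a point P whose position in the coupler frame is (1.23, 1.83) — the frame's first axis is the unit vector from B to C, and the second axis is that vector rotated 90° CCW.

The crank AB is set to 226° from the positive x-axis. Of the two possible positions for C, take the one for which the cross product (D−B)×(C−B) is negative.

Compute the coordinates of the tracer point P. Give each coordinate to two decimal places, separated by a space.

0.30 -0.03

A=(0,0), D=(9.00,0)
B = A + 2.00·(cos226°, sin226°) = (-1.3893, -1.4387)
|BD| = 10.4885
circle(B,7.00) ∩ circle(D,5.00): a=6.3883, h=2.8617
  candidates: C₊=(4.5461,2.2722) cross=30.014; C₋=(5.3312,-3.3970) cross=-30.014
  mode - wants cross < 0 → take C=(5.3312,-3.3970) (cross=-30.014)
ex = (C−B)/|BC| = (0.9601,-0.2798); ey = (0.2798,0.9601)
P = B + 1.23·ex + 1.83·ey = (0.3035,-0.0259)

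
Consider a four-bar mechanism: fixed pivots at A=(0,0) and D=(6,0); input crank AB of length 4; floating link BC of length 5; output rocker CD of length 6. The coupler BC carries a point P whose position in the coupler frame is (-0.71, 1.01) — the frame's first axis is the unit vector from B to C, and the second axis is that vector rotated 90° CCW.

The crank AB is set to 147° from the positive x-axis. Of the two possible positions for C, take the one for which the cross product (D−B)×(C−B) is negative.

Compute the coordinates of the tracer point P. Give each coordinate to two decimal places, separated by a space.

A=(0,0), D=(6.00,0)
B = A + 4.00·(cos147°, sin147°) = (-3.3547, 2.1786)
|BD| = 9.6050
circle(B,5.00) ∩ circle(D,6.00): a=4.2299, h=2.6661
  candidates: C₊=(1.3697,3.8158) cross=25.608; C₋=(0.1603,-1.3775) cross=-25.608
  mode - wants cross < 0 → take C=(0.1603,-1.3775) (cross=-25.608)
ex = (C−B)/|BC| = (0.7030,-0.7112); ey = (0.7112,0.7030)
P = B + -0.71·ex + 1.01·ey = (-3.1355,3.3935)

-3.14 3.39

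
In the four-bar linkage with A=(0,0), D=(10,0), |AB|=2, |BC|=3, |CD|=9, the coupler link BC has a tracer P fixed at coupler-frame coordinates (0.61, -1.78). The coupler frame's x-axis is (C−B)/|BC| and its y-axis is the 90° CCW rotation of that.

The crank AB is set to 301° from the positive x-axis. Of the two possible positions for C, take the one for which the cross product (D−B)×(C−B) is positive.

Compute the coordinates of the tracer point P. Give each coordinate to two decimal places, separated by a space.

A=(0,0), D=(10.00,0)
B = A + 2.00·(cos301°, sin301°) = (1.0301, -1.7143)
|BD| = 9.1323
circle(B,3.00) ∩ circle(D,9.00): a=0.6241, h=2.9344
  candidates: C₊=(1.0922,1.2850) cross=26.797; C₋=(2.1939,-4.4794) cross=-26.797
  mode + wants cross > 0 → take C=(1.0922,1.2850) (cross=26.797)
ex = (C−B)/|BC| = (0.0207,0.9998); ey = (-0.9998,0.0207)
P = B + 0.61·ex + -1.78·ey = (2.8223,-1.1413)

2.82 -1.14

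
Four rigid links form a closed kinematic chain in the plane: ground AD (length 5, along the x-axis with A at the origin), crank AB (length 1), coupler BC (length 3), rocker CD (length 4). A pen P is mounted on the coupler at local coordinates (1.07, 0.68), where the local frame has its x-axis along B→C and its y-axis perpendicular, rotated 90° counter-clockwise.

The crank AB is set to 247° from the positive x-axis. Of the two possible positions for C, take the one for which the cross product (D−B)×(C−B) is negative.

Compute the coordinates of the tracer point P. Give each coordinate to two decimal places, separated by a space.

0.87 -1.00

A=(0,0), D=(5.00,0)
B = A + 1.00·(cos247°, sin247°) = (-0.3907, -0.9205)
|BD| = 5.4688
circle(B,3.00) ∩ circle(D,4.00): a=2.0944, h=2.1479
  candidates: C₊=(1.3122,1.5493) cross=11.746; C₋=(2.0353,-2.6853) cross=-11.746
  mode - wants cross < 0 → take C=(2.0353,-2.6853) (cross=-11.746)
ex = (C−B)/|BC| = (0.8087,-0.5882); ey = (0.5882,0.8087)
P = B + 1.07·ex + 0.68·ey = (0.8746,-1.0000)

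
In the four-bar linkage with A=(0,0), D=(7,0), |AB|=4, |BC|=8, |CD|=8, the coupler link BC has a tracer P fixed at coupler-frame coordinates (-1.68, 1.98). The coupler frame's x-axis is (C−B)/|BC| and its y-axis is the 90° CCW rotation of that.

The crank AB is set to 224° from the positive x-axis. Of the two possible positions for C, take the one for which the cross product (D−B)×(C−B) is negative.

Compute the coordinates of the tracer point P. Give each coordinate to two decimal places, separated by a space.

A=(0,0), D=(7.00,0)
B = A + 4.00·(cos224°, sin224°) = (-2.8774, -2.7786)
|BD| = 10.2608
circle(B,8.00) ∩ circle(D,8.00): a=5.1304, h=6.1383
  candidates: C₊=(0.3990,4.5197) cross=62.984; C₋=(3.7236,-7.2983) cross=-62.984
  mode - wants cross < 0 → take C=(3.7236,-7.2983) (cross=-62.984)
ex = (C−B)/|BC| = (0.8251,-0.5650); ey = (0.5650,0.8251)
P = B + -1.68·ex + 1.98·ey = (-3.1449,-0.1958)

-3.14 -0.20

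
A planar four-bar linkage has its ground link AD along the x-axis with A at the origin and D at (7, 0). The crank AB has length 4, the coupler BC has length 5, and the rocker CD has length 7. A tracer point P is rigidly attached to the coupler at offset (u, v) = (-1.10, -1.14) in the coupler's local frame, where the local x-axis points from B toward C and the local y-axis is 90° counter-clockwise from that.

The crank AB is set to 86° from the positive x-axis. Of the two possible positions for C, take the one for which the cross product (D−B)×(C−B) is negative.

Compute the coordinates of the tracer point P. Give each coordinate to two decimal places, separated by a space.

-0.81 5.14

A=(0,0), D=(7.00,0)
B = A + 4.00·(cos86°, sin86°) = (0.2790, 3.9903)
|BD| = 7.8162
circle(B,5.00) ∩ circle(D,7.00): a=2.3729, h=4.4011
  candidates: C₊=(4.5662,6.5633) cross=34.400; C₋=(0.0726,-1.0055) cross=-34.400
  mode - wants cross < 0 → take C=(0.0726,-1.0055) (cross=-34.400)
ex = (C−B)/|BC| = (-0.0413,-0.9991); ey = (0.9991,-0.0413)
P = B + -1.10·ex + -1.14·ey = (-0.8146,5.1364)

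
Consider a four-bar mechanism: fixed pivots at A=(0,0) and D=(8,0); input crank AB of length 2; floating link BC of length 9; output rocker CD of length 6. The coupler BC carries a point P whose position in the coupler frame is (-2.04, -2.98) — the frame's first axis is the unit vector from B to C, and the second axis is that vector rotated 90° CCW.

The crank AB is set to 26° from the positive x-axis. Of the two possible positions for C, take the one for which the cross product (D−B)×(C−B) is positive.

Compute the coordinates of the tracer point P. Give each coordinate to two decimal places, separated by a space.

A=(0,0), D=(8.00,0)
B = A + 2.00·(cos26°, sin26°) = (1.7976, 0.8767)
|BD| = 6.2641
circle(B,9.00) ∩ circle(D,6.00): a=6.7239, h=5.9824
  candidates: C₊=(9.2927,5.8591) cross=37.474; C₋=(7.6180,-5.9878) cross=-37.474
  mode + wants cross > 0 → take C=(9.2927,5.8591) (cross=37.474)
ex = (C−B)/|BC| = (0.8328,0.5536); ey = (-0.5536,0.8328)
P = B + -2.04·ex + -2.98·ey = (1.7484,-2.7343)

1.75 -2.73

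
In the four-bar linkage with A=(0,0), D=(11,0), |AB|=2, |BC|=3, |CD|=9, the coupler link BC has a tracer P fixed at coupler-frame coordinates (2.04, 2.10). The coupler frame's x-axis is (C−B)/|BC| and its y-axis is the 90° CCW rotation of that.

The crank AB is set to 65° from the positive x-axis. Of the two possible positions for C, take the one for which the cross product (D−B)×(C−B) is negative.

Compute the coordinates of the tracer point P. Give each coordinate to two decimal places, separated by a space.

A=(0,0), D=(11.00,0)
B = A + 2.00·(cos65°, sin65°) = (0.8452, 1.8126)
|BD| = 10.3153
circle(B,3.00) ∩ circle(D,9.00): a=1.6677, h=2.4938
  candidates: C₊=(2.9252,3.9745) cross=25.724; C₋=(2.0487,-0.9354) cross=-25.724
  mode - wants cross < 0 → take C=(2.0487,-0.9354) (cross=-25.724)
ex = (C−B)/|BC| = (0.4012,-0.9160); ey = (0.9160,0.4012)
P = B + 2.04·ex + 2.10·ey = (3.5872,0.7864)

3.59 0.79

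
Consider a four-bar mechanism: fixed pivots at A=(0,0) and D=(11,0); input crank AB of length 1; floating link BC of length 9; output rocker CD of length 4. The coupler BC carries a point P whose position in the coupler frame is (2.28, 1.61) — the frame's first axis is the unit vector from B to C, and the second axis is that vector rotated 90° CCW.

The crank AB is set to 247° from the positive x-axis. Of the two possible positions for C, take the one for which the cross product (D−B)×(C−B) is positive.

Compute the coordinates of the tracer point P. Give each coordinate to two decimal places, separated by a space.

1.09 1.44

A=(0,0), D=(11.00,0)
B = A + 1.00·(cos247°, sin247°) = (-0.3907, -0.9205)
|BD| = 11.4279
circle(B,9.00) ∩ circle(D,4.00): a=8.5579, h=2.7862
  candidates: C₊=(7.9149,2.5460) cross=31.841; C₋=(8.3637,-3.0084) cross=-31.841
  mode + wants cross > 0 → take C=(7.9149,2.5460) (cross=31.841)
ex = (C−B)/|BC| = (0.9228,0.3852); ey = (-0.3852,0.9228)
P = B + 2.28·ex + 1.61·ey = (1.0932,1.4435)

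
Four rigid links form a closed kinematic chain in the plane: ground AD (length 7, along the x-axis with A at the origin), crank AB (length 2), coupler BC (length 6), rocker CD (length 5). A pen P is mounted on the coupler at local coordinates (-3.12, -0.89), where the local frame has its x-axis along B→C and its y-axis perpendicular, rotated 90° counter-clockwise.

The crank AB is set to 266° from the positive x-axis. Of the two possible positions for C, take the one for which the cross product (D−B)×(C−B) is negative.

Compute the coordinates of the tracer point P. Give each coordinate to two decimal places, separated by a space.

-3.33 -1.40

A=(0,0), D=(7.00,0)
B = A + 2.00·(cos266°, sin266°) = (-0.1395, -1.9951)
|BD| = 7.4130
circle(B,6.00) ∩ circle(D,5.00): a=4.4485, h=4.0263
  candidates: C₊=(3.0612,3.0799) cross=29.847; C₋=(5.2284,-4.6756) cross=-29.847
  mode - wants cross < 0 → take C=(5.2284,-4.6756) (cross=-29.847)
ex = (C−B)/|BC| = (0.8947,-0.4468); ey = (0.4468,0.8947)
P = B + -3.12·ex + -0.89·ey = (-3.3285,-1.3975)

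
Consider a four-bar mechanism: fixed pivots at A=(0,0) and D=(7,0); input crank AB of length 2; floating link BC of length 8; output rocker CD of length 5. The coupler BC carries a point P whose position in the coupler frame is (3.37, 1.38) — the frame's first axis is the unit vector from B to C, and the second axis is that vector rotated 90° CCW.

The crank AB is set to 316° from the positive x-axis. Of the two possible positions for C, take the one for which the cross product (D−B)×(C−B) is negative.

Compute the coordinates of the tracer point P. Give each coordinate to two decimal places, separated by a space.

A=(0,0), D=(7.00,0)
B = A + 2.00·(cos316°, sin316°) = (1.4387, -1.3893)
|BD| = 5.7322
circle(B,8.00) ∩ circle(D,5.00): a=6.2679, h=4.9712
  candidates: C₊=(6.3149,4.9528) cross=28.496; C₋=(8.7246,-4.6932) cross=-28.496
  mode - wants cross < 0 → take C=(8.7246,-4.6932) (cross=-28.496)
ex = (C−B)/|BC| = (0.9107,-0.4130); ey = (0.4130,0.9107)
P = B + 3.37·ex + 1.38·ey = (5.0778,-1.5242)

5.08 -1.52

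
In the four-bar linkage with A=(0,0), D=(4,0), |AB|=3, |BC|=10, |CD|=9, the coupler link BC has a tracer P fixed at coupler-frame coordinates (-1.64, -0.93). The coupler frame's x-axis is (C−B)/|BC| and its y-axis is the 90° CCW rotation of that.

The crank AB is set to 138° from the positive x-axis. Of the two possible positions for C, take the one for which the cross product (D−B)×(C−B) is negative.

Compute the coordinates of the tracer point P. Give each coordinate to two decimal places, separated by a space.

-3.44 3.45

A=(0,0), D=(4.00,0)
B = A + 3.00·(cos138°, sin138°) = (-2.2294, 2.0074)
|BD| = 6.5449
circle(B,10.00) ∩ circle(D,9.00): a=4.7240, h=8.8139
  candidates: C₊=(4.9702,8.9476) cross=57.686; C₋=(-0.4365,-7.8306) cross=-57.686
  mode - wants cross < 0 → take C=(-0.4365,-7.8306) (cross=-57.686)
ex = (C−B)/|BC| = (0.1793,-0.9838); ey = (0.9838,0.1793)
P = B + -1.64·ex + -0.93·ey = (-3.4384,3.4541)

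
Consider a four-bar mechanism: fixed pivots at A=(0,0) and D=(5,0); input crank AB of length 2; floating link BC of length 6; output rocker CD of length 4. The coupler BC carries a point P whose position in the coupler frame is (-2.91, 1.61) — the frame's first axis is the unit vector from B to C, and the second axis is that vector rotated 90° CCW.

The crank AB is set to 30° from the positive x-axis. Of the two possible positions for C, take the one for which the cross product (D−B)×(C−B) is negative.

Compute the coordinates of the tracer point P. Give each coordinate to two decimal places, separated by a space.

1.46 4.31

A=(0,0), D=(5.00,0)
B = A + 2.00·(cos30°, sin30°) = (1.7321, 1.0000)
|BD| = 3.4175
circle(B,6.00) ∩ circle(D,4.00): a=4.6349, h=3.8103
  candidates: C₊=(7.2790,3.2873) cross=13.022; C₋=(5.0491,-3.9997) cross=-13.022
  mode - wants cross < 0 → take C=(5.0491,-3.9997) (cross=-13.022)
ex = (C−B)/|BC| = (0.5528,-0.8333); ey = (0.8333,0.5528)
P = B + -2.91·ex + 1.61·ey = (1.4649,4.3149)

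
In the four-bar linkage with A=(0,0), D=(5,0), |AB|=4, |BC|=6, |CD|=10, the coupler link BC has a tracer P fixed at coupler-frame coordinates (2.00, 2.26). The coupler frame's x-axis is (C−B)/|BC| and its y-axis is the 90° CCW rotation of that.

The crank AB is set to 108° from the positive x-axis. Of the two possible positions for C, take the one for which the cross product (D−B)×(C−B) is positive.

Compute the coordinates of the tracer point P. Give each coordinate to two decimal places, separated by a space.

A=(0,0), D=(5.00,0)
B = A + 4.00·(cos108°, sin108°) = (-1.2361, 3.8042)
|BD| = 7.3048
circle(B,6.00) ∩ circle(D,10.00): a=-0.7282, h=5.9556
  candidates: C₊=(1.2438,9.2678) cross=43.505; C₋=(-4.9593,-0.9008) cross=-43.505
  mode + wants cross > 0 → take C=(1.2438,9.2678) (cross=43.505)
ex = (C−B)/|BC| = (0.4133,0.9106); ey = (-0.9106,0.4133)
P = B + 2.00·ex + 2.26·ey = (-2.4674,6.5595)

-2.47 6.56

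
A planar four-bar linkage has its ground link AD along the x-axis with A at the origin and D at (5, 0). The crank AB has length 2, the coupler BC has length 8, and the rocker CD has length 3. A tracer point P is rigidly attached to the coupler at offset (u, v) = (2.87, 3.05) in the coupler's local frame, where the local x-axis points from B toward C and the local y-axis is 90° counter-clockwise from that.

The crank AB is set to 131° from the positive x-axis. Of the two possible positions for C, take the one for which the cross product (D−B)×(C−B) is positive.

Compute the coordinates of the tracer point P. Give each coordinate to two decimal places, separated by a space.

1.15 4.90

A=(0,0), D=(5.00,0)
B = A + 2.00·(cos131°, sin131°) = (-1.3121, 1.5094)
|BD| = 6.4901
circle(B,8.00) ∩ circle(D,3.00): a=7.4823, h=2.8312
  candidates: C₊=(6.6234,2.5228) cross=18.375; C₋=(5.3065,-2.9843) cross=-18.375
  mode + wants cross > 0 → take C=(6.6234,2.5228) (cross=18.375)
ex = (C−B)/|BC| = (0.9919,0.1267); ey = (-0.1267,0.9919)
P = B + 2.87·ex + 3.05·ey = (1.1484,4.8984)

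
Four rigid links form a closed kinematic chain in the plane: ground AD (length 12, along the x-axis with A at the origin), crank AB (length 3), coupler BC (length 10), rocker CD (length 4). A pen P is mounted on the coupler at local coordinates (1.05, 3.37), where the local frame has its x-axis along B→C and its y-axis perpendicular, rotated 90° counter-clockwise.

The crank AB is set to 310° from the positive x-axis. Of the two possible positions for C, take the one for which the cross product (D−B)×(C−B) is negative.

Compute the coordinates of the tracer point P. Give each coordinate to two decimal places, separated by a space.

A=(0,0), D=(12.00,0)
B = A + 3.00·(cos310°, sin310°) = (1.9284, -2.2981)
|BD| = 10.3305
circle(B,10.00) ∩ circle(D,4.00): a=9.2309, h=3.8459
  candidates: C₊=(10.0724,3.5049) cross=39.730; C₋=(11.7835,-3.9941) cross=-39.730
  mode - wants cross < 0 → take C=(11.7835,-3.9941) (cross=-39.730)
ex = (C−B)/|BC| = (0.9855,-0.1696); ey = (0.1696,0.9855)
P = B + 1.05·ex + 3.37·ey = (3.5347,0.8450)

3.53 0.84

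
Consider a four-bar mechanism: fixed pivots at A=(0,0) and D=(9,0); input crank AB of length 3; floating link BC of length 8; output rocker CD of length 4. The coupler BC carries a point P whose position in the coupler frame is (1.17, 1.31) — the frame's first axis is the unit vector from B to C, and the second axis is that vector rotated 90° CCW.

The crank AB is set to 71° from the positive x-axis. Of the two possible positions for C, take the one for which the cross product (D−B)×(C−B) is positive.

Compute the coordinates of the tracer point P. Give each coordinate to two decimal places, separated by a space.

A=(0,0), D=(9.00,0)
B = A + 3.00·(cos71°, sin71°) = (0.9767, 2.8366)
|BD| = 8.5100
circle(B,8.00) ∩ circle(D,4.00): a=7.0752, h=3.7338
  candidates: C₊=(8.8919,3.9985) cross=31.775; C₋=(6.4027,-3.0421) cross=-31.775
  mode + wants cross > 0 → take C=(8.8919,3.9985) (cross=31.775)
ex = (C−B)/|BC| = (0.9894,0.1452); ey = (-0.1452,0.9894)
P = B + 1.17·ex + 1.31·ey = (1.9440,4.3026)

1.94 4.30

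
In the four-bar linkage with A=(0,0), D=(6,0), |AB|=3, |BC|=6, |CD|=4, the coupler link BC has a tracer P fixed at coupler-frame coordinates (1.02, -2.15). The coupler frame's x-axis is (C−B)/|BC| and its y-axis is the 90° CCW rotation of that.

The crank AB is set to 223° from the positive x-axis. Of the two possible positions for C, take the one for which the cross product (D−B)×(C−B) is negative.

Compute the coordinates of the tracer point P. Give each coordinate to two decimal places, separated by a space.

-1.63 -4.36

A=(0,0), D=(6.00,0)
B = A + 3.00·(cos223°, sin223°) = (-2.1941, -2.0460)
|BD| = 8.4456
circle(B,6.00) ∩ circle(D,4.00): a=5.4069, h=2.6011
  candidates: C₊=(2.4216,1.7875) cross=21.968; C₋=(3.6819,-3.2598) cross=-21.968
  mode - wants cross < 0 → take C=(3.6819,-3.2598) (cross=-21.968)
ex = (C−B)/|BC| = (0.9793,-0.2023); ey = (0.2023,0.9793)
P = B + 1.02·ex + -2.15·ey = (-1.6301,-4.3579)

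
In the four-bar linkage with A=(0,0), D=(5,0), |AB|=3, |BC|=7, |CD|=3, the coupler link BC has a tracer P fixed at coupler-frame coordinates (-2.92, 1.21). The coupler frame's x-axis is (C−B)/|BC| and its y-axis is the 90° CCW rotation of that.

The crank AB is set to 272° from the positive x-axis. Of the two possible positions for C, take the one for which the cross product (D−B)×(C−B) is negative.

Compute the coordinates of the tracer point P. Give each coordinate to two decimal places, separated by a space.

A=(0,0), D=(5.00,0)
B = A + 3.00·(cos272°, sin272°) = (0.1047, -2.9982)
|BD| = 5.7405
circle(B,7.00) ∩ circle(D,3.00): a=6.3543, h=2.9365
  candidates: C₊=(3.9897,2.8248) cross=16.857; C₋=(7.0571,-2.1836) cross=-16.857
  mode - wants cross < 0 → take C=(7.0571,-2.1836) (cross=-16.857)
ex = (C−B)/|BC| = (0.9932,0.1164); ey = (-0.1164,0.9932)
P = B + -2.92·ex + 1.21·ey = (-2.9363,-2.1362)

-2.94 -2.14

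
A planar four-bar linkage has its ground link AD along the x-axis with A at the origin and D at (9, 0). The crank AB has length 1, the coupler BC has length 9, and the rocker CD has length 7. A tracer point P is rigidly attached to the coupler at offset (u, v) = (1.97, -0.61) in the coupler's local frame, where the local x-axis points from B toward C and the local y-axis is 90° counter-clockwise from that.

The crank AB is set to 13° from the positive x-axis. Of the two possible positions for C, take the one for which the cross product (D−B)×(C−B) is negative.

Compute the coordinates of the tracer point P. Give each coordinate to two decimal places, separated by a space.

1.78 -1.67

A=(0,0), D=(9.00,0)
B = A + 1.00·(cos13°, sin13°) = (0.9744, 0.2250)
|BD| = 8.0288
circle(B,9.00) ∩ circle(D,7.00): a=6.0072, h=6.7017
  candidates: C₊=(7.1670,6.7557) cross=53.807; C₋=(6.7915,-6.6425) cross=-53.807
  mode - wants cross < 0 → take C=(6.7915,-6.6425) (cross=-53.807)
ex = (C−B)/|BC| = (0.6463,-0.7630); ey = (0.7630,0.6463)
P = B + 1.97·ex + -0.61·ey = (1.7822,-1.6725)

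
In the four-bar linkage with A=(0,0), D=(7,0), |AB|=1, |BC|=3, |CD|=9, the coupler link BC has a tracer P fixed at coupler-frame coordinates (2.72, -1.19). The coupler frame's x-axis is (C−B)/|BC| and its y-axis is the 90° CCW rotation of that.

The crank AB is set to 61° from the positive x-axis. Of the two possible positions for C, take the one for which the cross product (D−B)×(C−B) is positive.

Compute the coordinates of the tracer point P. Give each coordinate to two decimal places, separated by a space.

-0.31 3.73

A=(0,0), D=(7.00,0)
B = A + 1.00·(cos61°, sin61°) = (0.4848, 0.8746)
|BD| = 6.5736
circle(B,3.00) ∩ circle(D,9.00): a=-2.1896, h=2.0508
  candidates: C₊=(-1.4125,3.1985) cross=13.481; C₋=(-1.9582,-0.8666) cross=-13.481
  mode + wants cross > 0 → take C=(-1.4125,3.1985) (cross=13.481)
ex = (C−B)/|BC| = (-0.6324,0.7746); ey = (-0.7746,-0.6324)
P = B + 2.72·ex + -1.19·ey = (-0.3136,3.7342)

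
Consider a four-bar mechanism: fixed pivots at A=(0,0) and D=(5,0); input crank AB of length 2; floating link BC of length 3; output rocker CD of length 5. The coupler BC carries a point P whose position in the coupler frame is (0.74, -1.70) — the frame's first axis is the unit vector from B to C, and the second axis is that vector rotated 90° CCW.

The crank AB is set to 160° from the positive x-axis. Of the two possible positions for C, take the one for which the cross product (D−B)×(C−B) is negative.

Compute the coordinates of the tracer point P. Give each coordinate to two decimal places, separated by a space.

A=(0,0), D=(5.00,0)
B = A + 2.00·(cos160°, sin160°) = (-1.8794, 0.6840)
|BD| = 6.9133
circle(B,3.00) ∩ circle(D,5.00): a=2.2995, h=1.9268
  candidates: C₊=(0.5994,2.3738) cross=13.320; C₋=(0.2182,-1.4608) cross=-13.320
  mode - wants cross < 0 → take C=(0.2182,-1.4608) (cross=-13.320)
ex = (C−B)/|BC| = (0.6992,-0.7149); ey = (0.7149,0.6992)
P = B + 0.74·ex + -1.70·ey = (-2.5774,-1.0336)

-2.58 -1.03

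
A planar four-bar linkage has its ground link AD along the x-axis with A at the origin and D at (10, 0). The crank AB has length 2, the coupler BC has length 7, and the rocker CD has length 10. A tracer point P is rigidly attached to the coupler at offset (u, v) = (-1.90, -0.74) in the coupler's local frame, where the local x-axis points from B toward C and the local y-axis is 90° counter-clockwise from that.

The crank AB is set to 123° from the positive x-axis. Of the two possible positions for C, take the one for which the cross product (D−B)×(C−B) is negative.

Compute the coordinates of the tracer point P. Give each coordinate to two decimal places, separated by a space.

A=(0,0), D=(10.00,0)
B = A + 2.00·(cos123°, sin123°) = (-1.0893, 1.6773)
|BD| = 11.2154
circle(B,7.00) ∩ circle(D,10.00): a=3.3341, h=6.1550
  candidates: C₊=(3.1278,7.2645) cross=69.031; C₋=(1.2868,-4.9071) cross=-69.031
  mode - wants cross < 0 → take C=(1.2868,-4.9071) (cross=-69.031)
ex = (C−B)/|BC| = (0.3394,-0.9406); ey = (0.9406,0.3394)
P = B + -1.90·ex + -0.74·ey = (-2.4303,3.2134)

-2.43 3.21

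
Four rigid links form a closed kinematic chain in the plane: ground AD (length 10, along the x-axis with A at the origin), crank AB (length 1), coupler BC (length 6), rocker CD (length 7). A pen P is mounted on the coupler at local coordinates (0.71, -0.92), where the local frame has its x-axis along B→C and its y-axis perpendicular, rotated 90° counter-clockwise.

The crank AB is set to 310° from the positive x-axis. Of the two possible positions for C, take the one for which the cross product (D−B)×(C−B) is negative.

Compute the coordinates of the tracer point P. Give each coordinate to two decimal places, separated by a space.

0.52 -1.92

A=(0,0), D=(10.00,0)
B = A + 1.00·(cos310°, sin310°) = (0.6428, -0.7660)
|BD| = 9.3885
circle(B,6.00) ∩ circle(D,7.00): a=4.0019, h=4.4704
  candidates: C₊=(4.2666,4.0160) cross=41.971; C₋=(4.9961,-4.8950) cross=-41.971
  mode - wants cross < 0 → take C=(4.9961,-4.8950) (cross=-41.971)
ex = (C−B)/|BC| = (0.7256,-0.6882); ey = (0.6882,0.7256)
P = B + 0.71·ex + -0.92·ey = (0.5248,-1.9222)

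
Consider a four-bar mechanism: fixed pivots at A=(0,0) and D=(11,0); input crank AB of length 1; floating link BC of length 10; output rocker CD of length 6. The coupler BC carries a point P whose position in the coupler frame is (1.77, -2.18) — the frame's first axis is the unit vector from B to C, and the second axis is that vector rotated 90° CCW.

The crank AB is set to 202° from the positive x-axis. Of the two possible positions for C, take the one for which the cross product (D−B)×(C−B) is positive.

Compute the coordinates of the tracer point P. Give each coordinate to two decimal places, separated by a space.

1.73 -1.29

A=(0,0), D=(11.00,0)
B = A + 1.00·(cos202°, sin202°) = (-0.9272, -0.3746)
|BD| = 11.9331
circle(B,10.00) ∩ circle(D,6.00): a=8.6482, h=5.0209
  candidates: C₊=(7.5591,4.9153) cross=59.915; C₋=(7.8743,-5.1215) cross=-59.915
  mode + wants cross > 0 → take C=(7.5591,4.9153) (cross=59.915)
ex = (C−B)/|BC| = (0.8486,0.5290); ey = (-0.5290,0.8486)
P = B + 1.77·ex + -2.18·ey = (1.7281,-1.2883)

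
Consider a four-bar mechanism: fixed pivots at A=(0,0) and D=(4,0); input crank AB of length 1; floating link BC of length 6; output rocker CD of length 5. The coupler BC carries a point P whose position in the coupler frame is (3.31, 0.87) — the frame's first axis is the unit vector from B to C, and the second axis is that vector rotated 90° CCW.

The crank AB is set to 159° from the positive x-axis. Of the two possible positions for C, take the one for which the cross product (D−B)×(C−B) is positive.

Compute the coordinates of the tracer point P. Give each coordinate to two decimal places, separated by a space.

0.57 3.43

A=(0,0), D=(4.00,0)
B = A + 1.00·(cos159°, sin159°) = (-0.9336, 0.3584)
|BD| = 4.9466
circle(B,6.00) ∩ circle(D,5.00): a=3.5852, h=4.8111
  candidates: C₊=(2.9907,4.8971) cross=23.798; C₋=(2.2936,-4.6998) cross=-23.798
  mode + wants cross > 0 → take C=(2.9907,4.8971) (cross=23.798)
ex = (C−B)/|BC| = (0.6540,0.7565); ey = (-0.7565,0.6540)
P = B + 3.31·ex + 0.87·ey = (0.5732,3.4312)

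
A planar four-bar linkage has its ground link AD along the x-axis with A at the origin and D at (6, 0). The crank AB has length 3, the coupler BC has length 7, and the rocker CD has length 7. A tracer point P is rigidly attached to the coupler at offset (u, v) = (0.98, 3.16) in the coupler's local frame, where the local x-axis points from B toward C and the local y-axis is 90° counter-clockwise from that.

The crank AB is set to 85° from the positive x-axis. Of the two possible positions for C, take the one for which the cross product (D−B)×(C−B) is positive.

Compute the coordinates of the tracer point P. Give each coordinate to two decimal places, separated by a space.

A=(0,0), D=(6.00,0)
B = A + 3.00·(cos85°, sin85°) = (0.2615, 2.9886)
|BD| = 6.4701
circle(B,7.00) ∩ circle(D,7.00): a=3.2351, h=6.2076
  candidates: C₊=(5.9981,7.0000) cross=40.164; C₋=(0.2634,-4.0114) cross=-40.164
  mode + wants cross > 0 → take C=(5.9981,7.0000) (cross=40.164)
ex = (C−B)/|BC| = (0.8195,0.5731); ey = (-0.5731,0.8195)
P = B + 0.98·ex + 3.16·ey = (-0.7463,6.1398)

-0.75 6.14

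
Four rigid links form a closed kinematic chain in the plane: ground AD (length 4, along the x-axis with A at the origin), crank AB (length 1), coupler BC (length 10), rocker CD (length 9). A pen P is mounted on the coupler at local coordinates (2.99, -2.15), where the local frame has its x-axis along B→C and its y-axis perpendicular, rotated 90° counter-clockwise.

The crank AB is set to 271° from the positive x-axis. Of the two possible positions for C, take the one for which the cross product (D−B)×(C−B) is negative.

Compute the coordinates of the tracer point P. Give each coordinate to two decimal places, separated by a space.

A=(0,0), D=(4.00,0)
B = A + 1.00·(cos271°, sin271°) = (0.0175, -0.9998)
|BD| = 4.1061
circle(B,10.00) ∩ circle(D,9.00): a=4.3667, h=8.9962
  candidates: C₊=(2.0621,8.7889) cross=36.940; C₋=(6.4433,-8.6620) cross=-36.940
  mode - wants cross < 0 → take C=(6.4433,-8.6620) (cross=-36.940)
ex = (C−B)/|BC| = (0.6426,-0.7662); ey = (0.7662,0.6426)
P = B + 2.99·ex + -2.15·ey = (0.2914,-4.6724)

0.29 -4.67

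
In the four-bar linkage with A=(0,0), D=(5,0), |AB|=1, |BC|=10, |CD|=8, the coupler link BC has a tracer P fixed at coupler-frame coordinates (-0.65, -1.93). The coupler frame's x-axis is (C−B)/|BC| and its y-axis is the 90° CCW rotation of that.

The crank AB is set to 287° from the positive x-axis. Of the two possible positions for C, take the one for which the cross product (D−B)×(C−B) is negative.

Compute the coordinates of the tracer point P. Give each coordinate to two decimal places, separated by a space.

-1.46 -2.00

A=(0,0), D=(5.00,0)
B = A + 1.00·(cos287°, sin287°) = (0.2924, -0.9563)
|BD| = 4.8038
circle(B,10.00) ∩ circle(D,8.00): a=6.1489, h=7.8861
  candidates: C₊=(4.7483,7.9960) cross=37.883; C₋=(7.8882,-7.4605) cross=-37.883
  mode - wants cross < 0 → take C=(7.8882,-7.4605) (cross=-37.883)
ex = (C−B)/|BC| = (0.7596,-0.6504); ey = (0.6504,0.7596)
P = B + -0.65·ex + -1.93·ey = (-1.4567,-1.9995)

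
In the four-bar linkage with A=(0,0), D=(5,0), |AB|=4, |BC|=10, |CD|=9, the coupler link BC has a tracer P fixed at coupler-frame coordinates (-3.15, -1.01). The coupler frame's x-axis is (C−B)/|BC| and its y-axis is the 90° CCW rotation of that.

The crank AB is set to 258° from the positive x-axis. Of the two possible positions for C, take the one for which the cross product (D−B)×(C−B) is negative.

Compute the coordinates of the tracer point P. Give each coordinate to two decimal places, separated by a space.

A=(0,0), D=(5.00,0)
B = A + 4.00·(cos258°, sin258°) = (-0.8316, -3.9126)
|BD| = 7.0226
circle(B,10.00) ∩ circle(D,9.00): a=4.8641, h=8.7373
  candidates: C₊=(-1.6604,6.0530) cross=61.358; C₋=(8.0755,-8.4582) cross=-61.358
  mode - wants cross < 0 → take C=(8.0755,-8.4582) (cross=-61.358)
ex = (C−B)/|BC| = (0.8907,-0.4546); ey = (0.4546,0.8907)
P = B + -3.15·ex + -1.01·ey = (-4.0965,-3.3803)

-4.10 -3.38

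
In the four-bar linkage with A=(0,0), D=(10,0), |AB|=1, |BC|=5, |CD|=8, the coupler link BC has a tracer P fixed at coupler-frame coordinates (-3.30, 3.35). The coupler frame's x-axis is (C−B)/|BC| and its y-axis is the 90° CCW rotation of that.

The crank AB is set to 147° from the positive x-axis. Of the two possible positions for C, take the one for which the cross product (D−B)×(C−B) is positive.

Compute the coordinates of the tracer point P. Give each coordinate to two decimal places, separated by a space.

-5.52 0.94

A=(0,0), D=(10.00,0)
B = A + 1.00·(cos147°, sin147°) = (-0.8387, 0.5446)
|BD| = 10.8523
circle(B,5.00) ∩ circle(D,8.00): a=3.6293, h=3.4392
  candidates: C₊=(2.9587,3.7973) cross=37.323; C₋=(2.6135,-3.0724) cross=-37.323
  mode + wants cross > 0 → take C=(2.9587,3.7973) (cross=37.323)
ex = (C−B)/|BC| = (0.7595,0.6505); ey = (-0.6505,0.7595)
P = B + -3.30·ex + 3.35·ey = (-5.5242,0.9421)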